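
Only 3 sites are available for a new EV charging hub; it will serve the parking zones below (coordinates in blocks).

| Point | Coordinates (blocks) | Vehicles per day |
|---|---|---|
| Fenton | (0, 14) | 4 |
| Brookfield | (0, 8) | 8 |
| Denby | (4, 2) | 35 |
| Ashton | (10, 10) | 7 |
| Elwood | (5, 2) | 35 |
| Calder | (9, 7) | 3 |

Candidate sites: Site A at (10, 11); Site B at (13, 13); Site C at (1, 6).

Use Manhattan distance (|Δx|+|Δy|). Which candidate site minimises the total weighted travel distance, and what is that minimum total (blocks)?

Site C, total 703 blocks

Total weighted distance at each candidate:
  Site A (10, 11): total = 1193
  Site B (13, 13): total = 1637
  Site C (1, 6): total = 703
Minimum is at Site C with total 703 blocks.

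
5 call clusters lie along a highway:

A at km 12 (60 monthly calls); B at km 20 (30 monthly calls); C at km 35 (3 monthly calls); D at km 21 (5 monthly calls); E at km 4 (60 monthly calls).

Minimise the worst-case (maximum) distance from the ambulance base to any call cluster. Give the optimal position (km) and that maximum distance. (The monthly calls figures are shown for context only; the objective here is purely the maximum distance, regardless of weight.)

location 19.5, max distance 15.5

The 1-center on a line is the midpoint of the two extreme points: leftmost at 4, rightmost at 35.
Optimal location = (4 + 35)/2 = 19.5; maximum distance = (35 − 4)/2 = 15.5.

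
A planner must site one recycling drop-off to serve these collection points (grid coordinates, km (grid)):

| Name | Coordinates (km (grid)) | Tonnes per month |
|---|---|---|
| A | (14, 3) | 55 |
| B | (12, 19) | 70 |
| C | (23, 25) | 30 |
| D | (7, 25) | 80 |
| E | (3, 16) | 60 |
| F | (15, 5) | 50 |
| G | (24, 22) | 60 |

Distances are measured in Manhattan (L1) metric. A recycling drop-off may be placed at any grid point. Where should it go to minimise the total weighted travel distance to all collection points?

(12, 19)

Manhattan distance separates: Σwᵢ(|x−xᵢ|+|y−yᵢ|) = Σwᵢ|x−xᵢ| + Σwᵢ|y−yᵢ|, so x and y are optimised independently as 1-D weighted medians.
Total weight W = 405; half = 202.5.
x-coordinate, sorted with cumulative weight:
  x=3 (E, w=60) cum 60
  x=7 (D, w=80) cum 140
  x=12 (B, w=70) cum 210  ← median
  x=14 (A, w=55) cum 265
  x=15 (F, w=50) cum 315
  x=23 (C, w=30) cum 345
  x=24 (G, w=60) cum 405
⇒ x* = 12
y-coordinate, sorted with cumulative weight:
  y=3 (A, w=55) cum 55
  y=5 (F, w=50) cum 105
  y=16 (E, w=60) cum 165
  y=19 (B, w=70) cum 235  ← median
  y=22 (G, w=60) cum 295
  y=25 (C, w=30) cum 325
  y=25 (D, w=80) cum 405
⇒ y* = 19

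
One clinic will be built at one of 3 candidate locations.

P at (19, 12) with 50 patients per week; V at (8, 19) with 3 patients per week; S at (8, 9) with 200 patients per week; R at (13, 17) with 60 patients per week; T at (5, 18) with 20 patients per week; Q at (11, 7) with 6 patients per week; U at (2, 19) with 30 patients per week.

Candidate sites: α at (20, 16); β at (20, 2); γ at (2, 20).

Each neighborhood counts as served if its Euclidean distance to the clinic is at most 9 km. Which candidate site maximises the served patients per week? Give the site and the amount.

α, covering 110

Coverage radius r = 9 km; a point is covered iff (Δx)²+(Δy)² ≤ 9² = 81.
  α (20, 16): covers {P, R} → 110
  β (20, 2): covers {none} → 0
  γ (2, 20): covers {V, T, U} → 53
Maximum coverage at α: 110 patients per week.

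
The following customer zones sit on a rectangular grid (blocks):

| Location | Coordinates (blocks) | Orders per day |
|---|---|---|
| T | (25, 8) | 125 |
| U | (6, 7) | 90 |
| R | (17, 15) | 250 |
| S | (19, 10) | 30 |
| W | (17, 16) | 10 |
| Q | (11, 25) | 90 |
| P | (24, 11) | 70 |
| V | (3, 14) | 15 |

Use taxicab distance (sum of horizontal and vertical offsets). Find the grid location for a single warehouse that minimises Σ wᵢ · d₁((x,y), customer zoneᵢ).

(17, 15)

Manhattan distance separates: Σwᵢ(|x−xᵢ|+|y−yᵢ|) = Σwᵢ|x−xᵢ| + Σwᵢ|y−yᵢ|, so x and y are optimised independently as 1-D weighted medians.
Total weight W = 680; half = 340.
x-coordinate, sorted with cumulative weight:
  x=3 (V, w=15) cum 15
  x=6 (U, w=90) cum 105
  x=11 (Q, w=90) cum 195
  x=17 (R, w=250) cum 445  ← median
  x=17 (W, w=10) cum 455
  x=19 (S, w=30) cum 485
  x=24 (P, w=70) cum 555
  x=25 (T, w=125) cum 680
⇒ x* = 17
y-coordinate, sorted with cumulative weight:
  y=7 (U, w=90) cum 90
  y=8 (T, w=125) cum 215
  y=10 (S, w=30) cum 245
  y=11 (P, w=70) cum 315
  y=14 (V, w=15) cum 330
  y=15 (R, w=250) cum 580  ← median
  y=16 (W, w=10) cum 590
  y=25 (Q, w=90) cum 680
⇒ y* = 15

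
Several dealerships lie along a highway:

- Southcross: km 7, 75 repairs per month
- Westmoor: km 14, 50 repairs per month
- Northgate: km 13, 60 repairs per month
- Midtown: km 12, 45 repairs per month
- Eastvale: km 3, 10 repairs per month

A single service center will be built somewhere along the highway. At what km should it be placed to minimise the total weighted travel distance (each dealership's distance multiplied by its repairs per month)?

For a sum of weighted absolute distances on a line, the optimum is the weighted median (not the mean). Total weight W = 240; half-weight = 120.
Sort by position and accumulate weight:
  km 3 (Eastvale, w=10) → cum 10
  km 7 (Southcross, w=75) → cum 85
  km 12 (Midtown, w=45) → cum 130  ≥ 120 → median here
  km 13 (Northgate, w=60) → cum 190
  km 14 (Westmoor, w=50) → cum 240
Optimal location: km 12.

x = 12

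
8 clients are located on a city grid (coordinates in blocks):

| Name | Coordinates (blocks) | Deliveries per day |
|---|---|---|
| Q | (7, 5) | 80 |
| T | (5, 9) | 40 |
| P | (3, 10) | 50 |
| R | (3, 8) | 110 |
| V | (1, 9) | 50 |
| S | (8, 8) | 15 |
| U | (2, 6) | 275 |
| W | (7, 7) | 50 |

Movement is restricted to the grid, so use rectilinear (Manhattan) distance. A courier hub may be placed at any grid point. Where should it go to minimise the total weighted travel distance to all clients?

(3, 6)

Manhattan distance separates: Σwᵢ(|x−xᵢ|+|y−yᵢ|) = Σwᵢ|x−xᵢ| + Σwᵢ|y−yᵢ|, so x and y are optimised independently as 1-D weighted medians.
Total weight W = 670; half = 335.
x-coordinate, sorted with cumulative weight:
  x=1 (V, w=50) cum 50
  x=2 (U, w=275) cum 325
  x=3 (P, w=50) cum 375  ← median
  x=3 (R, w=110) cum 485
  x=5 (T, w=40) cum 525
  x=7 (Q, w=80) cum 605
  x=7 (W, w=50) cum 655
  x=8 (S, w=15) cum 670
⇒ x* = 3
y-coordinate, sorted with cumulative weight:
  y=5 (Q, w=80) cum 80
  y=6 (U, w=275) cum 355  ← median
  y=7 (W, w=50) cum 405
  y=8 (R, w=110) cum 515
  y=8 (S, w=15) cum 530
  y=9 (T, w=40) cum 570
  y=9 (V, w=50) cum 620
  y=10 (P, w=50) cum 670
⇒ y* = 6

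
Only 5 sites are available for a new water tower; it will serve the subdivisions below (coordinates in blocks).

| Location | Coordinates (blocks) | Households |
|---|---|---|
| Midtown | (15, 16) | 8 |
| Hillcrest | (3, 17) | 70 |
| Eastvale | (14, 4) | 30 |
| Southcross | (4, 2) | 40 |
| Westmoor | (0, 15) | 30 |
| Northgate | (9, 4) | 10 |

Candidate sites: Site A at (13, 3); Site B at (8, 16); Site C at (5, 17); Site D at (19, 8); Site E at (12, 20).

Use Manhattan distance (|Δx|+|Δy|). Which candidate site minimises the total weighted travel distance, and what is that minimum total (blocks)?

Site C, total 1908 blocks

Total weighted distance at each candidate:
  Site A (13, 3): total = 3060
  Site B (8, 16): total = 2136
  Site C (5, 17): total = 1908
  Site D (19, 8): total = 3876
  Site E (12, 20): total = 3176
Minimum is at Site C with total 1908 blocks.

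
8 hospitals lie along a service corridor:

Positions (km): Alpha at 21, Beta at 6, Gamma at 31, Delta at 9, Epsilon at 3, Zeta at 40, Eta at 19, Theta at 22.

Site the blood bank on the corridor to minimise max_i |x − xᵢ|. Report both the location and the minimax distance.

location 21.5, max distance 18.5

The 1-center on a line is the midpoint of the two extreme points: leftmost at 3, rightmost at 40.
Optimal location = (3 + 40)/2 = 21.5; maximum distance = (40 − 3)/2 = 18.5.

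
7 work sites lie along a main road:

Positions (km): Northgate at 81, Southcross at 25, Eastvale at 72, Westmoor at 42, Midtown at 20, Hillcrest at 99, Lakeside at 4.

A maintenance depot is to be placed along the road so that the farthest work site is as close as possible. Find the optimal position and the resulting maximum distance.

The 1-center on a line is the midpoint of the two extreme points: leftmost at 4, rightmost at 99.
Optimal location = (4 + 99)/2 = 51.5; maximum distance = (99 − 4)/2 = 47.5.

location 51.5, max distance 47.5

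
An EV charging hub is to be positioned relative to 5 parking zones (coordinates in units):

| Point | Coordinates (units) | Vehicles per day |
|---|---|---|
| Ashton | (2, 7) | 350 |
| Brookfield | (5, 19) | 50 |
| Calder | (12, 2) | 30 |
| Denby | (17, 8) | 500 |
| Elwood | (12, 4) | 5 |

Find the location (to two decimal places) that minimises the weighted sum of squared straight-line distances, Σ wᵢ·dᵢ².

The minimiser of Σwᵢ‖p−pᵢ‖² is the weighted centroid p* = (Σwᵢpᵢ)/(Σwᵢ).
Σwᵢ = 935.
Σwᵢxᵢ = 350·2 + 50·5 + 30·12 + 500·17 + 5·12 = 9870.
Σwᵢyᵢ = 350·7 + 50·19 + 30·2 + 500·8 + 5·4 = 7480.
x* = 9870/935 = 10.56, y* = 7480/935 = 8.00.

(10.56, 8.00)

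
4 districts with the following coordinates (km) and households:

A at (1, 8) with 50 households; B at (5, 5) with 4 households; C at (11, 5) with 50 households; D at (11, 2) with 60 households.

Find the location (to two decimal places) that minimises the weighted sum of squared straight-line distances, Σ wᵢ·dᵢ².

The minimiser of Σwᵢ‖p−pᵢ‖² is the weighted centroid p* = (Σwᵢpᵢ)/(Σwᵢ).
Σwᵢ = 164.
Σwᵢxᵢ = 50·1 + 4·5 + 50·11 + 60·11 = 1280.
Σwᵢyᵢ = 50·8 + 4·5 + 50·5 + 60·2 = 790.
x* = 1280/164 = 7.80, y* = 790/164 = 4.82.

(7.80, 4.82)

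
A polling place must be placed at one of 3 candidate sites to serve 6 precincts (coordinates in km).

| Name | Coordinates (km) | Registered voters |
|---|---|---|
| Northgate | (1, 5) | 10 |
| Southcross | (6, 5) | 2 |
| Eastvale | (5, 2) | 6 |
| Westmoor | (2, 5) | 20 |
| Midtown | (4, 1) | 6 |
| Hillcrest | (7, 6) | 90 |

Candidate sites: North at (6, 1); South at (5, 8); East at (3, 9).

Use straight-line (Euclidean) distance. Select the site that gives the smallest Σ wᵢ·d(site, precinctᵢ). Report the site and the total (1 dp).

South, total 474.2 km

Total weighted distance at each candidate:
  North (6, 1): total = 664.6
  South (5, 8): total = 474.2
  East (3, 9): total = 679.2
Minimum is at South with total 474.2 km.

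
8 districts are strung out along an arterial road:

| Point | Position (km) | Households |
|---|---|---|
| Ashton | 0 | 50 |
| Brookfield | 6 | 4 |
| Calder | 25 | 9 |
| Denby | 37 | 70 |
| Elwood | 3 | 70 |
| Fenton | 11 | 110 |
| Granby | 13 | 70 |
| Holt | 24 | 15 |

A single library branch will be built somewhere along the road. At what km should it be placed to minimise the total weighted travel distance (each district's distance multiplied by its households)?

For a sum of weighted absolute distances on a line, the optimum is the weighted median (not the mean). Total weight W = 398; half-weight = 199.
Sort by position and accumulate weight:
  km 0 (Ashton, w=50) → cum 50
  km 3 (Elwood, w=70) → cum 120
  km 6 (Brookfield, w=4) → cum 124
  km 11 (Fenton, w=110) → cum 234  ≥ 199 → median here
  km 13 (Granby, w=70) → cum 304
  km 24 (Holt, w=15) → cum 319
  km 25 (Calder, w=9) → cum 328
  km 37 (Denby, w=70) → cum 398
Optimal location: km 11.

x = 11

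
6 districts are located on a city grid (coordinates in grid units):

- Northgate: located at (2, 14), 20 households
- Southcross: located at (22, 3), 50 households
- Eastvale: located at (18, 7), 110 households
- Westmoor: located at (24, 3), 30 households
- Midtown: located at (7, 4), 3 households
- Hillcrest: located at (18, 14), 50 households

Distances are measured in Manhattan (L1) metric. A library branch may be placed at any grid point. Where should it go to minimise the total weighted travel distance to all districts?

Manhattan distance separates: Σwᵢ(|x−xᵢ|+|y−yᵢ|) = Σwᵢ|x−xᵢ| + Σwᵢ|y−yᵢ|, so x and y are optimised independently as 1-D weighted medians.
Total weight W = 263; half = 131.5.
x-coordinate, sorted with cumulative weight:
  x=2 (Northgate, w=20) cum 20
  x=7 (Midtown, w=3) cum 23
  x=18 (Eastvale, w=110) cum 133  ← median
  x=18 (Hillcrest, w=50) cum 183
  x=22 (Southcross, w=50) cum 233
  x=24 (Westmoor, w=30) cum 263
⇒ x* = 18
y-coordinate, sorted with cumulative weight:
  y=3 (Southcross, w=50) cum 50
  y=3 (Westmoor, w=30) cum 80
  y=4 (Midtown, w=3) cum 83
  y=7 (Eastvale, w=110) cum 193  ← median
  y=14 (Northgate, w=20) cum 213
  y=14 (Hillcrest, w=50) cum 263
⇒ y* = 7

(18, 7)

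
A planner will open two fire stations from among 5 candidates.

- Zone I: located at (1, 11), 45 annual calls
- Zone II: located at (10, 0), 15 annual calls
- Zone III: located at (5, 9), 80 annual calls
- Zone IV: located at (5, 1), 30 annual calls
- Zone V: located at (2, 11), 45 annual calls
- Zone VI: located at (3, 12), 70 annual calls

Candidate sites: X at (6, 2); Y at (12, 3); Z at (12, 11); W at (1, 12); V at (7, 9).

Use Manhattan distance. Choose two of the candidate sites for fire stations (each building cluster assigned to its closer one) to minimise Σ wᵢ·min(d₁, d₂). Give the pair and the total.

{W, V}, total 915

Evaluate every pair (each demand assigned to the nearer of the two):
  {W, V}: total = 915
  {X, W}: total = 985
  {Y, W}: total = 1180
  {X, V}: total = 1475
  {Z, W}: total = 1480
  {Y, V}: total = 1670
  {Z, V}: total = 1805
  {X, Z}: total = 2435
  {Y, Z}: total = 2710
  {X, Y}: total = 2900
Best pair: {W, V} with total 915.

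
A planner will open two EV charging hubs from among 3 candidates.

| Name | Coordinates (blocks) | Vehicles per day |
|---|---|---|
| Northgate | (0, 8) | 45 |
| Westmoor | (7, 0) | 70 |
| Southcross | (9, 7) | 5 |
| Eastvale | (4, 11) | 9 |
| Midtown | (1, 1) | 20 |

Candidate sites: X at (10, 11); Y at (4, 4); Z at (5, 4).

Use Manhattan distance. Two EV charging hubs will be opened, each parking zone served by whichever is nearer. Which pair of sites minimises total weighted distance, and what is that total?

{Y, Z}, total 998

Evaluate every pair (each demand assigned to the nearer of the two):
  {Y, Z}: total = 998
  {X, Z}: total = 1044
  {X, Y}: total = 1049
Best pair: {Y, Z} with total 998.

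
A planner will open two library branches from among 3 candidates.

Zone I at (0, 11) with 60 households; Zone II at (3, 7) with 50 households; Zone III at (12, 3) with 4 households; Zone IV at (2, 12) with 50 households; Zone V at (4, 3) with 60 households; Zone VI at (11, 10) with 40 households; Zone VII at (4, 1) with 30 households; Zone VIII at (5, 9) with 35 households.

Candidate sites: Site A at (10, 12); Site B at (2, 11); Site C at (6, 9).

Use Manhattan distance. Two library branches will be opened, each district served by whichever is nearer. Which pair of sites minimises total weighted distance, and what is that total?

Evaluate every pair (each demand assigned to the nearer of the two):
  {Site B, Site C}: total = 1523
  {Site A, Site B}: total = 1719
  {Site A, Site C}: total = 2059
Best pair: {Site B, Site C} with total 1523.

{Site B, Site C}, total 1523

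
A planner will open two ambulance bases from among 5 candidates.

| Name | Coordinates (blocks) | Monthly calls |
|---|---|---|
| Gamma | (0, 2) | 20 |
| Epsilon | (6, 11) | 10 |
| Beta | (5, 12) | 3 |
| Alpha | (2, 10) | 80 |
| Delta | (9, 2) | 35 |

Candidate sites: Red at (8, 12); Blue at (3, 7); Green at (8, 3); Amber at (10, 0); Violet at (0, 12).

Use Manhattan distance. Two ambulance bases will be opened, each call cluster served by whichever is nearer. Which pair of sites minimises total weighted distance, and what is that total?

{Blue, Green}, total 641

Evaluate every pair (each demand assigned to the nearer of the two):
  {Blue, Green}: total = 641
  {Green, Violet}: total = 655
  {Blue, Amber}: total = 676
  {Amber, Violet}: total = 710
  {Red, Blue}: total = 904
  {Red, Green}: total = 929
  {Red, Violet}: total = 944
  {Blue, Violet}: total = 950
  {Red, Amber}: total = 1024
  {Green, Amber}: total = 1426
Best pair: {Blue, Green} with total 641.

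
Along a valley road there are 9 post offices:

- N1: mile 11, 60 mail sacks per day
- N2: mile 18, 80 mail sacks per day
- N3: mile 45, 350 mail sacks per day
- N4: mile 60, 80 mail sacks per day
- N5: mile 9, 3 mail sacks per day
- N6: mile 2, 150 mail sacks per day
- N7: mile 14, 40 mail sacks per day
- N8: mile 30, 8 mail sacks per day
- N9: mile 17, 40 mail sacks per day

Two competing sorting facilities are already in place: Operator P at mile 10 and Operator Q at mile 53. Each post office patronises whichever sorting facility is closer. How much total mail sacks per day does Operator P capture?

The indifferent point is the midpoint (10+53)/2 = 31.5; post offices left of it (closer to Operator P at 10) go to Operator P, those right go to Operator Q.
  N6 at 2 (w=150) → Operator P
  N5 at 9 (w=3) → Operator P
  N1 at 11 (w=60) → Operator P
  N7 at 14 (w=40) → Operator P
  N9 at 17 (w=40) → Operator P
  N2 at 18 (w=80) → Operator P
  N8 at 30 (w=8) → Operator P
  N3 at 45 (w=350) → Operator Q
  N4 at 60 (w=80) → Operator Q
Operator P captures 381; Operator Q captures 430.

381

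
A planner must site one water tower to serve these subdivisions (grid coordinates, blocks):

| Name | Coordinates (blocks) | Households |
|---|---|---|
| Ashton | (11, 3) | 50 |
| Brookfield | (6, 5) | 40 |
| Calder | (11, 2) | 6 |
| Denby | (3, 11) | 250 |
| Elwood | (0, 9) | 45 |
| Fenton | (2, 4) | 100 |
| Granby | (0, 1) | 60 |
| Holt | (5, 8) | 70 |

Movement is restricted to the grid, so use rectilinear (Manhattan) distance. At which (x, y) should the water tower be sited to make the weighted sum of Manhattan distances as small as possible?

(3, 8)

Manhattan distance separates: Σwᵢ(|x−xᵢ|+|y−yᵢ|) = Σwᵢ|x−xᵢ| + Σwᵢ|y−yᵢ|, so x and y are optimised independently as 1-D weighted medians.
Total weight W = 621; half = 310.5.
x-coordinate, sorted with cumulative weight:
  x=0 (Elwood, w=45) cum 45
  x=0 (Granby, w=60) cum 105
  x=2 (Fenton, w=100) cum 205
  x=3 (Denby, w=250) cum 455  ← median
  x=5 (Holt, w=70) cum 525
  x=6 (Brookfield, w=40) cum 565
  x=11 (Ashton, w=50) cum 615
  x=11 (Calder, w=6) cum 621
⇒ x* = 3
y-coordinate, sorted with cumulative weight:
  y=1 (Granby, w=60) cum 60
  y=2 (Calder, w=6) cum 66
  y=3 (Ashton, w=50) cum 116
  y=4 (Fenton, w=100) cum 216
  y=5 (Brookfield, w=40) cum 256
  y=8 (Holt, w=70) cum 326  ← median
  y=9 (Elwood, w=45) cum 371
  y=11 (Denby, w=250) cum 621
⇒ y* = 8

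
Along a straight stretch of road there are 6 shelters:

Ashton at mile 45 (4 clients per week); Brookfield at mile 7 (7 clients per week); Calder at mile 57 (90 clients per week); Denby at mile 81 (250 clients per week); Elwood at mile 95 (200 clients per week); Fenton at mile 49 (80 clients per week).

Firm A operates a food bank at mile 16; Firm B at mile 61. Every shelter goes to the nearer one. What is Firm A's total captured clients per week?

The indifferent point is the midpoint (16+61)/2 = 38.5; shelters left of it (closer to Firm A at 16) go to Firm A, those right go to Firm B.
  Brookfield at 7 (w=7) → Firm A
  Ashton at 45 (w=4) → Firm B
  Fenton at 49 (w=80) → Firm B
  Calder at 57 (w=90) → Firm B
  Denby at 81 (w=250) → Firm B
  Elwood at 95 (w=200) → Firm B
Firm A captures 7; Firm B captures 624.

7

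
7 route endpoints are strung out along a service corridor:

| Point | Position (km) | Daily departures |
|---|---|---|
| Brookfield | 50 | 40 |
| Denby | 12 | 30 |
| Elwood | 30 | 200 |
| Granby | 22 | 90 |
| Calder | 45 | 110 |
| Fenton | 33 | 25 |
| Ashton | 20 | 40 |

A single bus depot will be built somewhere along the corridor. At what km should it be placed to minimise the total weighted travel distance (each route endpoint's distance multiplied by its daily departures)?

For a sum of weighted absolute distances on a line, the optimum is the weighted median (not the mean). Total weight W = 535; half-weight = 267.5.
Sort by position and accumulate weight:
  km 12 (Denby, w=30) → cum 30
  km 20 (Ashton, w=40) → cum 70
  km 22 (Granby, w=90) → cum 160
  km 30 (Elwood, w=200) → cum 360  ≥ 267.5 → median here
  km 33 (Fenton, w=25) → cum 385
  km 45 (Calder, w=110) → cum 495
  km 50 (Brookfield, w=40) → cum 535
Optimal location: km 30.

x = 30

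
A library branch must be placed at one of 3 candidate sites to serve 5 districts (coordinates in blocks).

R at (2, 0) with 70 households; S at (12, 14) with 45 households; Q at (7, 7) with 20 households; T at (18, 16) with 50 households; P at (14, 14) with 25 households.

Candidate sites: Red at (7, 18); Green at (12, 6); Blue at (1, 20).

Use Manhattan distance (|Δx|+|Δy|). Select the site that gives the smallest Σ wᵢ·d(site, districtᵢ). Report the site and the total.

Total weighted distance at each candidate:
  Red (7, 18): total = 3160
  Green (12, 6): total = 2650
  Blue (1, 20): total = 4140
Minimum is at Green with total 2650 blocks.

Green, total 2650 blocks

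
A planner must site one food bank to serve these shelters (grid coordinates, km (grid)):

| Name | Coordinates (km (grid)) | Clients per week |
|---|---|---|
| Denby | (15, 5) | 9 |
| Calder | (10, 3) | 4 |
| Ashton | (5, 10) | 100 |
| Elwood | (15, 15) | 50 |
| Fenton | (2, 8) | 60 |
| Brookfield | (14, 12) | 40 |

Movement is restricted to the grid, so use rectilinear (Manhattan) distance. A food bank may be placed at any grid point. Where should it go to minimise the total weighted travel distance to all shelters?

(5, 10)

Manhattan distance separates: Σwᵢ(|x−xᵢ|+|y−yᵢ|) = Σwᵢ|x−xᵢ| + Σwᵢ|y−yᵢ|, so x and y are optimised independently as 1-D weighted medians.
Total weight W = 263; half = 131.5.
x-coordinate, sorted with cumulative weight:
  x=2 (Fenton, w=60) cum 60
  x=5 (Ashton, w=100) cum 160  ← median
  x=10 (Calder, w=4) cum 164
  x=14 (Brookfield, w=40) cum 204
  x=15 (Denby, w=9) cum 213
  x=15 (Elwood, w=50) cum 263
⇒ x* = 5
y-coordinate, sorted with cumulative weight:
  y=3 (Calder, w=4) cum 4
  y=5 (Denby, w=9) cum 13
  y=8 (Fenton, w=60) cum 73
  y=10 (Ashton, w=100) cum 173  ← median
  y=12 (Brookfield, w=40) cum 213
  y=15 (Elwood, w=50) cum 263
⇒ y* = 10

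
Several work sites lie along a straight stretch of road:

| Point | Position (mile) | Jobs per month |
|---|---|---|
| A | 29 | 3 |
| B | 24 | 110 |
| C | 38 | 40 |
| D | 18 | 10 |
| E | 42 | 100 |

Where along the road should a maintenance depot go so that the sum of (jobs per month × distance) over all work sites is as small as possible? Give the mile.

x = 38

For a sum of weighted absolute distances on a line, the optimum is the weighted median (not the mean). Total weight W = 263; half-weight = 131.5.
Sort by position and accumulate weight:
  mile 18 (D, w=10) → cum 10
  mile 24 (B, w=110) → cum 120
  mile 29 (A, w=3) → cum 123
  mile 38 (C, w=40) → cum 163  ≥ 131.5 → median here
  mile 42 (E, w=100) → cum 263
Optimal location: mile 38.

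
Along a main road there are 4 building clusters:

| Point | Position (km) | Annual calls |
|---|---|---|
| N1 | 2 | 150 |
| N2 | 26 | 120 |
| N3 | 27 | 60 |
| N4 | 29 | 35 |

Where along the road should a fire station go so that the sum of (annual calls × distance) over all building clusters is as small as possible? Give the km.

x = 26

For a sum of weighted absolute distances on a line, the optimum is the weighted median (not the mean). Total weight W = 365; half-weight = 182.5.
Sort by position and accumulate weight:
  km 2 (N1, w=150) → cum 150
  km 26 (N2, w=120) → cum 270  ≥ 182.5 → median here
  km 27 (N3, w=60) → cum 330
  km 29 (N4, w=35) → cum 365
Optimal location: km 26.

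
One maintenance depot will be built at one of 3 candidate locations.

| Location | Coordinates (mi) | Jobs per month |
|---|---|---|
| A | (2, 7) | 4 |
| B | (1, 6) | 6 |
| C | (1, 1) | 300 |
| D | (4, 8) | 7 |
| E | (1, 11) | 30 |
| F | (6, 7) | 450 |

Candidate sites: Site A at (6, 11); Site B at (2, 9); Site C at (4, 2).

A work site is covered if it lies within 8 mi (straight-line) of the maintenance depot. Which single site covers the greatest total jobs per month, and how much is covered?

Site C, covering 767

Coverage radius r = 8 mi; a point is covered iff (Δx)²+(Δy)² ≤ 8² = 64.
  Site A (6, 11): covers {A, B, D, E, F} → 497
  Site B (2, 9): covers {A, B, D, E, F} → 497
  Site C (4, 2): covers {A, B, C, D, F} → 767
Maximum coverage at Site C: 767 jobs per month.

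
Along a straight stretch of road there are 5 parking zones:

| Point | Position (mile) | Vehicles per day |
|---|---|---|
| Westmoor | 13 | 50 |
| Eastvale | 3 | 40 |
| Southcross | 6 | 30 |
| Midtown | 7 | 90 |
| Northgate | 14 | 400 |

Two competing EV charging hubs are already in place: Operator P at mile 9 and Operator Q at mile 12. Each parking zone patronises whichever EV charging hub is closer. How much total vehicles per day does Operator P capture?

The indifferent point is the midpoint (9+12)/2 = 10.5; parking zones left of it (closer to Operator P at 9) go to Operator P, those right go to Operator Q.
  Eastvale at 3 (w=40) → Operator P
  Southcross at 6 (w=30) → Operator P
  Midtown at 7 (w=90) → Operator P
  Westmoor at 13 (w=50) → Operator Q
  Northgate at 14 (w=400) → Operator Q
Operator P captures 160; Operator Q captures 450.

160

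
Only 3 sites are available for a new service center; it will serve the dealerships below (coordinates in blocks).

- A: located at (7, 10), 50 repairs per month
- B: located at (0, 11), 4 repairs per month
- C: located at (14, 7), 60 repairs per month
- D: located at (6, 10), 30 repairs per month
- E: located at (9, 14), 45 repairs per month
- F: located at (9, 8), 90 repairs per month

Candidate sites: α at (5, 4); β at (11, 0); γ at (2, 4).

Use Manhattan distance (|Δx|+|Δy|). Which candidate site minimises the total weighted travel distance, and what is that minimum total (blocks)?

α, total 2728 blocks

Total weighted distance at each candidate:
  α (5, 4): total = 2728
  β (11, 0): total = 3458
  γ (2, 4): total = 3541
Minimum is at α with total 2728 blocks.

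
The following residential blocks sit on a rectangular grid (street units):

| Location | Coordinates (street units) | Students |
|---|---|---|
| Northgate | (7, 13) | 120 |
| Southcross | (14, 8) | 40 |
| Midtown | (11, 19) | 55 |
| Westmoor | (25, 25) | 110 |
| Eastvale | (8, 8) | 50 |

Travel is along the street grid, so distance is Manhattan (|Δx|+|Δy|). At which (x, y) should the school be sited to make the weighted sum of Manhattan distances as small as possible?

(11, 13)

Manhattan distance separates: Σwᵢ(|x−xᵢ|+|y−yᵢ|) = Σwᵢ|x−xᵢ| + Σwᵢ|y−yᵢ|, so x and y are optimised independently as 1-D weighted medians.
Total weight W = 375; half = 187.5.
x-coordinate, sorted with cumulative weight:
  x=7 (Northgate, w=120) cum 120
  x=8 (Eastvale, w=50) cum 170
  x=11 (Midtown, w=55) cum 225  ← median
  x=14 (Southcross, w=40) cum 265
  x=25 (Westmoor, w=110) cum 375
⇒ x* = 11
y-coordinate, sorted with cumulative weight:
  y=8 (Southcross, w=40) cum 40
  y=8 (Eastvale, w=50) cum 90
  y=13 (Northgate, w=120) cum 210  ← median
  y=19 (Midtown, w=55) cum 265
  y=25 (Westmoor, w=110) cum 375
⇒ y* = 13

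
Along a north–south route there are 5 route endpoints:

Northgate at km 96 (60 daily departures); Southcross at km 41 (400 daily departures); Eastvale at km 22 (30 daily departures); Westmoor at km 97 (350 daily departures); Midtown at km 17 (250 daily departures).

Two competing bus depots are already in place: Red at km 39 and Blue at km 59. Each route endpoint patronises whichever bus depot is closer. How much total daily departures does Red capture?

680

The indifferent point is the midpoint (39+59)/2 = 49; route endpoints left of it (closer to Red at 39) go to Red, those right go to Blue.
  Midtown at 17 (w=250) → Red
  Eastvale at 22 (w=30) → Red
  Southcross at 41 (w=400) → Red
  Northgate at 96 (w=60) → Blue
  Westmoor at 97 (w=350) → Blue
Red captures 680; Blue captures 410.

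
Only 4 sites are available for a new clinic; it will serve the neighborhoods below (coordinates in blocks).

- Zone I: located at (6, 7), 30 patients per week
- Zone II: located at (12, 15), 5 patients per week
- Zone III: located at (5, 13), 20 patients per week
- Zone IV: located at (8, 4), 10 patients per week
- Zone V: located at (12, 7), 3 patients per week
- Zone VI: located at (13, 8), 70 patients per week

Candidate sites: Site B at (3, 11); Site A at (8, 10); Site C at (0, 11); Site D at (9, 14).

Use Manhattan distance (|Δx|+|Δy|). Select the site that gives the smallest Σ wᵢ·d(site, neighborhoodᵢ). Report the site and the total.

Total weighted distance at each candidate:
  Site B (3, 11): total = 1424
  Site A (8, 10): total = 886
  Site C (0, 11): total = 1838
  Site D (9, 14): total = 1260
Minimum is at Site A with total 886 blocks.

Site A, total 886 blocks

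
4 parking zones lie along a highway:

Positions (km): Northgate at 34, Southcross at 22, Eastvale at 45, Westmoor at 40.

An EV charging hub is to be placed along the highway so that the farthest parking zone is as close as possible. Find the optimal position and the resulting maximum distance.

location 33.5, max distance 11.5

The 1-center on a line is the midpoint of the two extreme points: leftmost at 22, rightmost at 45.
Optimal location = (22 + 45)/2 = 33.5; maximum distance = (45 − 22)/2 = 11.5.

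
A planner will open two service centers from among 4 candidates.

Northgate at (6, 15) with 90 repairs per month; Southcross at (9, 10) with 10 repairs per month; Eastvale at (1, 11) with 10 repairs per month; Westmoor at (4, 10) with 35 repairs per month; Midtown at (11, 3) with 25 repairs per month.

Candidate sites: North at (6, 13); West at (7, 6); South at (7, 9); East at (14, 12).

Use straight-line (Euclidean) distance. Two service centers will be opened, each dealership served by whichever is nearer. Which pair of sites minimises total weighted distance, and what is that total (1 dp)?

Evaluate every pair (each demand assigned to the nearer of the two):
  {North, West}: total = 527.5
  {North, South}: total = 547.2
  {North, East}: total = 639.6
  {West, South}: total = 868.7
  {South, East}: total = 924.0
  {West, East}: total = 1191.8
Best pair: {North, West} with total 527.5.

{North, West}, total 527.5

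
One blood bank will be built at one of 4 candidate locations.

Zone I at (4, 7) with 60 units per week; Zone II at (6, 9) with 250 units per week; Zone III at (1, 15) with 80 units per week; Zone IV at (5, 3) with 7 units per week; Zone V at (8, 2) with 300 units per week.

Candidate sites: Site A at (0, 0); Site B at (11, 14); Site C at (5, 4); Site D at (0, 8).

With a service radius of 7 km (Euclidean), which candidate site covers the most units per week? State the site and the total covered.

Coverage radius r = 7 km; a point is covered iff (Δx)²+(Δy)² ≤ 7² = 49.
  Site A (0, 0): covers {Zone IV} → 7
  Site B (11, 14): covers {none} → 0
  Site C (5, 4): covers {Zone I, Zone II, Zone IV, Zone V} → 617
  Site D (0, 8): covers {Zone I, Zone II} → 310
Maximum coverage at Site C: 617 units per week.

Site C, covering 617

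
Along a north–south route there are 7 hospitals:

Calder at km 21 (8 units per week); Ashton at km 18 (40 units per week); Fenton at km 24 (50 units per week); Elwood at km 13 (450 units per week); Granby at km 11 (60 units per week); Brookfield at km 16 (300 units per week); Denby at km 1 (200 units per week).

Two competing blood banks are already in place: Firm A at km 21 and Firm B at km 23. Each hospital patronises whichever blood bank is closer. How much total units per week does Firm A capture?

The indifferent point is the midpoint (21+23)/2 = 22; hospitals left of it (closer to Firm A at 21) go to Firm A, those right go to Firm B.
  Denby at 1 (w=200) → Firm A
  Granby at 11 (w=60) → Firm A
  Elwood at 13 (w=450) → Firm A
  Brookfield at 16 (w=300) → Firm A
  Ashton at 18 (w=40) → Firm A
  Calder at 21 (w=8) → Firm A
  Fenton at 24 (w=50) → Firm B
Firm A captures 1058; Firm B captures 50.

1058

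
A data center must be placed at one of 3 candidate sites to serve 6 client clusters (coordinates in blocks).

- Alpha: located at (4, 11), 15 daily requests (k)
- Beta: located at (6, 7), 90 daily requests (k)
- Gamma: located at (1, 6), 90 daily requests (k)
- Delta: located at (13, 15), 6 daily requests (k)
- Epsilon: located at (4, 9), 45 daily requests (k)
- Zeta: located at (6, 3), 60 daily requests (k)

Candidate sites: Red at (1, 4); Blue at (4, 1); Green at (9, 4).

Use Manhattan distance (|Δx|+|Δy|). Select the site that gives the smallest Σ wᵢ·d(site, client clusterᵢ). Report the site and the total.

Red, total 1908 blocks

Total weighted distance at each candidate:
  Red (1, 4): total = 1908
  Blue (4, 1): total = 2328
  Green (9, 4): total = 2400
Minimum is at Red with total 1908 blocks.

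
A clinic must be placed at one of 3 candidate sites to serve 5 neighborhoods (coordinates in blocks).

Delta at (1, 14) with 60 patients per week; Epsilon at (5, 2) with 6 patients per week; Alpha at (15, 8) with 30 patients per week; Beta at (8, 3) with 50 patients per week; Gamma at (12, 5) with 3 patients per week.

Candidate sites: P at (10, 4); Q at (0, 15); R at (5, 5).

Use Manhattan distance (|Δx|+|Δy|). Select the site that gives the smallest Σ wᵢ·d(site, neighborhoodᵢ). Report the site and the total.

Total weighted distance at each candidate:
  P (10, 4): total = 1611
  Q (0, 15): total = 1954
  R (5, 5): total = 1459
Minimum is at R with total 1459 blocks.

R, total 1459 blocks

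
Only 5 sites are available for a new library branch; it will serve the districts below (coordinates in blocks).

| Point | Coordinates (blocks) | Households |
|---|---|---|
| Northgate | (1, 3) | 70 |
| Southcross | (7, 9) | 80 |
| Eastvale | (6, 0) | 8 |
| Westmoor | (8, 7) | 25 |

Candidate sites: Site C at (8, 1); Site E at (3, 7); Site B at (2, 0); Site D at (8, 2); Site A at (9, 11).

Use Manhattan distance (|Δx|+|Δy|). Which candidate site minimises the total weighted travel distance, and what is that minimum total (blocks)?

Total weighted distance at each candidate:
  Site C (8, 1): total = 1524
  Site E (3, 7): total = 1105
  Site B (2, 0): total = 1757
  Site D (8, 2): total = 1357
  Site A (9, 11): total = 1677
Minimum is at Site E with total 1105 blocks.

Site E, total 1105 blocks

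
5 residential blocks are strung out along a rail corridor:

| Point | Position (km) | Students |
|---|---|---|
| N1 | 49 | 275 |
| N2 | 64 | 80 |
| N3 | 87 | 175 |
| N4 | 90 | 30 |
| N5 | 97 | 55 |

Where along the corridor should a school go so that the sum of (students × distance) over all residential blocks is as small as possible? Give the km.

x = 64

For a sum of weighted absolute distances on a line, the optimum is the weighted median (not the mean). Total weight W = 615; half-weight = 307.5.
Sort by position and accumulate weight:
  km 49 (N1, w=275) → cum 275
  km 64 (N2, w=80) → cum 355  ≥ 307.5 → median here
  km 87 (N3, w=175) → cum 530
  km 90 (N4, w=30) → cum 560
  km 97 (N5, w=55) → cum 615
Optimal location: km 64.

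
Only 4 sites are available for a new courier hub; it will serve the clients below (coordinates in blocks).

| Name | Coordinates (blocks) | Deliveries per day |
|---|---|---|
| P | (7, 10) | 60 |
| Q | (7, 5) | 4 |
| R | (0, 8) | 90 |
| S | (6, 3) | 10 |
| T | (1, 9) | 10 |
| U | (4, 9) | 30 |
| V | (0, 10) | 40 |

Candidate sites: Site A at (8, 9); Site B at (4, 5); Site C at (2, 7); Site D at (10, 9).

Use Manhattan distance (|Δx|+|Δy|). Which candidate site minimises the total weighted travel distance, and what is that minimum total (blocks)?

Total weighted distance at each candidate:
  Site A (8, 9): total = 1580
  Site B (4, 5): total = 1712
  Site C (2, 7): total = 1208
  Site D (10, 9): total = 2068
Minimum is at Site C with total 1208 blocks.

Site C, total 1208 blocks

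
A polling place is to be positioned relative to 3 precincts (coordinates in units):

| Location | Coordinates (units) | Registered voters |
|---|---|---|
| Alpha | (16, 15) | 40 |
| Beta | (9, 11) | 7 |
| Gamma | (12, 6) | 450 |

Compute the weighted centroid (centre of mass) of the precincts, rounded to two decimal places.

(12.28, 6.79)

The minimiser of Σwᵢ‖p−pᵢ‖² is the weighted centroid p* = (Σwᵢpᵢ)/(Σwᵢ).
Σwᵢ = 497.
Σwᵢxᵢ = 40·16 + 7·9 + 450·12 = 6103.
Σwᵢyᵢ = 40·15 + 7·11 + 450·6 = 3377.
x* = 6103/497 = 12.28, y* = 3377/497 = 6.79.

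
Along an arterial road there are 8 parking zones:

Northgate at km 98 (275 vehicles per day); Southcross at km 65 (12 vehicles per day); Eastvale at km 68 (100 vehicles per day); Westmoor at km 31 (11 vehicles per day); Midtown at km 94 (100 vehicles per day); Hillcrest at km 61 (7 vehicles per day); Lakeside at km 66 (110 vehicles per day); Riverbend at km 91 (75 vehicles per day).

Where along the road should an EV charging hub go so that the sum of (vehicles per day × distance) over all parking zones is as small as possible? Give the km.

x = 94

For a sum of weighted absolute distances on a line, the optimum is the weighted median (not the mean). Total weight W = 690; half-weight = 345.
Sort by position and accumulate weight:
  km 31 (Westmoor, w=11) → cum 11
  km 61 (Hillcrest, w=7) → cum 18
  km 65 (Southcross, w=12) → cum 30
  km 66 (Lakeside, w=110) → cum 140
  km 68 (Eastvale, w=100) → cum 240
  km 91 (Riverbend, w=75) → cum 315
  km 94 (Midtown, w=100) → cum 415  ≥ 345 → median here
  km 98 (Northgate, w=275) → cum 690
Optimal location: km 94.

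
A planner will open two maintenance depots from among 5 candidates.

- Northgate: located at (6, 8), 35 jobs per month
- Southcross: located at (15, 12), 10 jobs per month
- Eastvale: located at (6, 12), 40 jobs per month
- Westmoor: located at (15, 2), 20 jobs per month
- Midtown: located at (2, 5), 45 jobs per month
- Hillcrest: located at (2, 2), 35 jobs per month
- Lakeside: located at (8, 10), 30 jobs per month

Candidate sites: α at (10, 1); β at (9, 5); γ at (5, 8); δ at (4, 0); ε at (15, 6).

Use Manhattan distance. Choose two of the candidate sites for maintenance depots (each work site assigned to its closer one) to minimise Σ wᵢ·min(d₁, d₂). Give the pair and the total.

Evaluate every pair (each demand assigned to the nearer of the two):
  {γ, ε}: total = 1110
  {γ, δ}: total = 1195
  {α, γ}: total = 1230
  {β, γ}: total = 1280
  {β, δ}: total = 1555
  {β, ε}: total = 1595
  {α, β}: total = 1670
  {δ, ε}: total = 1835
  {α, δ}: total = 1975
  {α, ε}: total = 2310
Best pair: {γ, ε} with total 1110.

{γ, ε}, total 1110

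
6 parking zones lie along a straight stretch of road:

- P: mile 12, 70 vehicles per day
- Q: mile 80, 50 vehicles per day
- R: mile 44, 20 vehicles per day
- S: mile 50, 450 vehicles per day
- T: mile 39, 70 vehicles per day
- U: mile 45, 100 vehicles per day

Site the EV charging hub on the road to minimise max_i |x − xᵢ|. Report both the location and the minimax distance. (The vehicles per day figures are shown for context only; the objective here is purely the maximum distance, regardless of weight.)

The 1-center on a line is the midpoint of the two extreme points: leftmost at 12, rightmost at 80.
Optimal location = (12 + 80)/2 = 46; maximum distance = (80 − 12)/2 = 34.

location 46, max distance 34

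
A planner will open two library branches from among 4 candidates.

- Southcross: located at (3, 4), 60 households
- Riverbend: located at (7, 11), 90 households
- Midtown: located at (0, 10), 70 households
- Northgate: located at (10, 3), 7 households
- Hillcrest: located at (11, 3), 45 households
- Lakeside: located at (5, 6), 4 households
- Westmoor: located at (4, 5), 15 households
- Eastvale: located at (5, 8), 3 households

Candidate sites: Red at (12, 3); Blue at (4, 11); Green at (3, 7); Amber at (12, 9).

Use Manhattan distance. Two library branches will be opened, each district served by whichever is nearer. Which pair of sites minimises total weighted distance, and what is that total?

{Red, Blue}, total 1285

Evaluate every pair (each demand assigned to the nearer of the two):
  {Red, Blue}: total = 1285
  {Red, Green}: total = 1445
  {Blue, Green}: total = 1483
  {Blue, Amber}: total = 1597
  {Green, Amber}: total = 1667
  {Red, Amber}: total = 2413
Best pair: {Red, Blue} with total 1285.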